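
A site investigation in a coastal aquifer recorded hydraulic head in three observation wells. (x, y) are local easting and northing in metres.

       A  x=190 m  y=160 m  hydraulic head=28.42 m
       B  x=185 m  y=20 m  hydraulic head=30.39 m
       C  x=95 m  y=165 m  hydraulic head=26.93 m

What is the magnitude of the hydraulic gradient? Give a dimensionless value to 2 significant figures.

With h = a·x + b·y + c and A as origin, the differences give:
  (-5)·a + (-140)·b = +1.97
  (-95)·a + 5·b = -1.49
Eliminate b (×5 and ×(-140), subtract): -13325·a = -198.750 → a = ∂h/∂x = +0.01492
Back-substitute: b = ∂h/∂y = -0.01460.
|∇h| = √(0.01492² + -0.01460²) = 0.02088

0.021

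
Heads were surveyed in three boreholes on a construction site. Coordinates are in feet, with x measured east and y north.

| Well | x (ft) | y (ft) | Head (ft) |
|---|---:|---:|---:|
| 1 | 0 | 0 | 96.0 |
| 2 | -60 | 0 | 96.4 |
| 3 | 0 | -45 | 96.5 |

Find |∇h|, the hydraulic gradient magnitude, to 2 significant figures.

0.013

∂h/∂x = (96.4 − 96.0) / (-60 − 0) = -0.006667
∂h/∂y = (96.5 − 96.0) / (-45 − 0) = -0.01111
|∇h| = √(-0.006667² + -0.01111²) = 0.01296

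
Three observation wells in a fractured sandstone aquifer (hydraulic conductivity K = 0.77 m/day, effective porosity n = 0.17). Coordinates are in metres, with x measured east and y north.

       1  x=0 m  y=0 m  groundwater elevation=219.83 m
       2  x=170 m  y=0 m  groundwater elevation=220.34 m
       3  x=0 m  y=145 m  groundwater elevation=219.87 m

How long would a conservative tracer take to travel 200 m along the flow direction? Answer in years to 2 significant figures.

∂h/∂x = (220.34 − 219.83) / (170 − 0) = +0.003000
∂h/∂y = (219.87 − 219.83) / (145 − 0) = +0.0002759
|∇h| = √(0.003000² + 0.0002759²) = 0.003013
Seepage velocity v = K·i/n = 0.77 × 0.003013 / 0.17 = 0.01365 m/day.
t = 200 / 0.01365 = 1.465e+04 days = 40.1 years.

40 years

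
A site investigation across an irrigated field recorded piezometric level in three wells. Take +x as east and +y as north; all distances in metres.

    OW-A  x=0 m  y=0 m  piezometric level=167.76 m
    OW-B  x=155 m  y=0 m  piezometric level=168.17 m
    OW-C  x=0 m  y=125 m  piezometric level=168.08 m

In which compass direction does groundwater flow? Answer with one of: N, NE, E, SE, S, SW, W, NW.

∂h/∂x = (168.17 − 167.76) / (155 − 0) = +0.002645
∂h/∂y = (168.08 − 167.76) / (125 − 0) = +0.002560
Flow = −∇h = (-0.002645 east, -0.002560 north), which points southwest.

SW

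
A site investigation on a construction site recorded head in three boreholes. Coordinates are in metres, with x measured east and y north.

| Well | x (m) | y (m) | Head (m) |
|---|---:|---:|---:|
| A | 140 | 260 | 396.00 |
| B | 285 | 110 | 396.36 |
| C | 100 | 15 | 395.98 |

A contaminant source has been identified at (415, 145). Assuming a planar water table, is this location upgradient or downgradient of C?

Differences from A: to B (Δx, Δy, Δh) = (145, -150, +0.36); to C = (-40, -245, -0.02).
Solve a·Δx + b·Δy = Δh: det = 145·(-245) − (-40)·(-150) = -41525.
∂h/∂x = [(+0.36)·(-245) − (-0.02)·(-150)] / -41525 = +0.002196
∂h/∂y = [145·(-0.02) − (-40)·(+0.36)] / -41525 = -0.0002769
Head at (415, 145) = 396.00 + (+0.002196)·(275) + (-0.0002769)·(-115) = 396.64 m.
That is higher than the 395.98 m at C, so the point is upgradient.

upgradient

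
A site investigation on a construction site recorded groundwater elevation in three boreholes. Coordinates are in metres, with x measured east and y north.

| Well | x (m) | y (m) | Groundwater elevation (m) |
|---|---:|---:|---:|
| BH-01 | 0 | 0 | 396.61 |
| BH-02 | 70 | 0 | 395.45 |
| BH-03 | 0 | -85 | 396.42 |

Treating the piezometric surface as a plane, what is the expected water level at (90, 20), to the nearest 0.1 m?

395.2 m

∂h/∂x = (395.45 − 396.61) / (70 − 0) = -0.01657
∂h/∂y = (396.42 − 396.61) / (-85 − 0) = +0.002235
h(90, 20) = 396.61 + (-0.01657)·(90) + (+0.002235)·(20) = 396.61 -1.491 +0.045 = 395.163 m.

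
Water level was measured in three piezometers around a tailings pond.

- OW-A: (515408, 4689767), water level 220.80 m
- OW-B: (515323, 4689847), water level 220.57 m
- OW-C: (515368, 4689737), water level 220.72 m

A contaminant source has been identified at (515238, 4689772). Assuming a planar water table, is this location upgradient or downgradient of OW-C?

Taking OW-A as reference: OW-B−OW-A = (-85, 80, -0.23); OW-C−OW-A = (-40, -30, -0.08).
Solve a·Δx + b·Δy = Δh: det = (-85)·(-30) − (-40)·80 = 5750.
∂h/∂x = [(-0.23)·(-30) − (-0.08)·80] / 5750 = +0.002313
∂h/∂y = [(-85)·(-0.08) − (-40)·(-0.23)] / 5750 = -0.0004174
Head at (515238, 4689772) = 220.80 + (+0.002313)·(-170) + (-0.0004174)·(5) = 220.40 m.
That is lower than the 220.72 m at OW-C, so the point is downgradient.

downgradient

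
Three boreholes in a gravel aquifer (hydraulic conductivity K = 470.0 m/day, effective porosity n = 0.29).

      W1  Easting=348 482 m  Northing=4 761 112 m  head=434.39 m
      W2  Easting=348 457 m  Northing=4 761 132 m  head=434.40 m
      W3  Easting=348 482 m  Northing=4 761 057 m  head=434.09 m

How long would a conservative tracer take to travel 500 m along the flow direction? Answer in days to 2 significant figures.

46 days

Three-point gradient (reference W1): Δ to W2 = (-25, 20, +0.01), Δ to W3 = (0, -55, -0.30).
∂h/∂x = +0.003964, ∂h/∂y = +0.005455 (det = 1375).
|∇h| = √(0.003964² + 0.005455²) = 0.006743
Seepage velocity v = K·i/n = 470.0 × 0.006743 / 0.29 = 10.93 m/day.
t = 500 / 10.93 = 45.75 days.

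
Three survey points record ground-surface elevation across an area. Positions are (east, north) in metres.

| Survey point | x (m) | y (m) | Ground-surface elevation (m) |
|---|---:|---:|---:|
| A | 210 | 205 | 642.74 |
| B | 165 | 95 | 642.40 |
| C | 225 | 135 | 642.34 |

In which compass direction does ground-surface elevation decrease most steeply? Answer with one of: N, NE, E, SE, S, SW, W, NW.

SE

Taking A as reference: B−A = (-45, -110, -0.34); C−A = (15, -70, -0.40).
Solve a·Δx + b·Δy = Δz: det = (-45)·(-70) − 15·(-110) = 4800.
∂z/∂x = [(-0.34)·(-70) − (-0.40)·(-110)] / 4800 = -0.004208
∂z/∂y = [(-45)·(-0.40) − 15·(-0.34)] / 4800 = +0.004812
Steepest decrease is along −∇f = (+0.004208 E, -0.004812 N) → southeast.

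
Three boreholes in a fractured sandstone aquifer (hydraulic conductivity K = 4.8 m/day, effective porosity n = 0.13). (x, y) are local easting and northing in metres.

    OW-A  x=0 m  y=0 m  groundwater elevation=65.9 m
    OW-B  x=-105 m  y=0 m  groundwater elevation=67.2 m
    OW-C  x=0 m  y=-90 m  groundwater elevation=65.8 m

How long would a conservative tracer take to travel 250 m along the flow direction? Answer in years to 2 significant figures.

∂h/∂x = (67.2 − 65.9) / (-105 − 0) = -0.01238
∂h/∂y = (65.8 − 65.9) / (-90 − 0) = +0.001111
|∇h| = √(-0.01238² + 0.001111²) = 0.01243
Seepage velocity v = K·i/n = 4.8 × 0.01243 / 0.13 = 0.459 m/day.
t = 250 / 0.459 = 544.7 days = 1.49 years.

1.5 years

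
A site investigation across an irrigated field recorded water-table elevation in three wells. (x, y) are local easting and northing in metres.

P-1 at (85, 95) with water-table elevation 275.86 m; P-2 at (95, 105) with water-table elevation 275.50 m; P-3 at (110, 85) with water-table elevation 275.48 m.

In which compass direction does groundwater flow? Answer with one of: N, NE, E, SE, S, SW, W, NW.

NE

Three-point gradient (reference P-1): Δ to P-2 = (10, 10, -0.36), Δ to P-3 = (25, -10, -0.38).
∂h/∂x = -0.02114, ∂h/∂y = -0.01486 (det = -350).
Flow = −∇h = (+0.02114 east, +0.01486 north), which points northeast.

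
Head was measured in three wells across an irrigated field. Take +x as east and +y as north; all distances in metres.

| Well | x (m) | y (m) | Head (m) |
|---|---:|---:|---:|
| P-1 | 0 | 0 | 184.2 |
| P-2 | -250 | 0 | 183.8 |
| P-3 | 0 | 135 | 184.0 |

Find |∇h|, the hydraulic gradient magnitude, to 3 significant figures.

0.00218

∂h/∂x = (183.8 − 184.2) / (-250 − 0) = +0.001600
∂h/∂y = (184.0 − 184.2) / (135 − 0) = -0.001481
|∇h| = √(0.001600² + -0.001481²) = 0.00218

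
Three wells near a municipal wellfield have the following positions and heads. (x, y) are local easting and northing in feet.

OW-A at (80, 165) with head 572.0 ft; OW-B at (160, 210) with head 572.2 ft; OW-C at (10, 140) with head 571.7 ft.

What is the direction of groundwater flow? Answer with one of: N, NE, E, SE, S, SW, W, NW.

NW

Taking OW-A as reference: OW-B−OW-A = (80, 45, +0.2); OW-C−OW-A = (-70, -25, -0.3).
Determinant of the coordinate differences = 80·(-25) − (-70)·45 = 1150.
∂h/∂x = [(+0.2)·(-25) − (-0.3)·45] / 1150 = +0.007391
∂h/∂y = [80·(-0.3) − (-70)·(+0.2)] / 1150 = -0.008696
Flow = −∇h = (-0.007391 east, +0.008696 north), which points northwest.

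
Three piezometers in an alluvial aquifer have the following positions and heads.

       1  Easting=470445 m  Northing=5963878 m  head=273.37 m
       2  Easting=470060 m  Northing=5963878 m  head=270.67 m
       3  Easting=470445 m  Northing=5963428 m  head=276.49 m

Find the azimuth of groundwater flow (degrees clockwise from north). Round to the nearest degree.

∂h/∂x = (270.67 − 273.37) / (470060 − 470445) = +0.007013
∂h/∂y = (276.49 − 273.37) / (5963428 − 5963878) = -0.006933
Flow direction (−∇h) has components (-0.007013 E, +0.006933 N).
Azimuth = atan2(E, N) = atan2(-0.007013, +0.006933) = 314.7° ≈ 315°.

315°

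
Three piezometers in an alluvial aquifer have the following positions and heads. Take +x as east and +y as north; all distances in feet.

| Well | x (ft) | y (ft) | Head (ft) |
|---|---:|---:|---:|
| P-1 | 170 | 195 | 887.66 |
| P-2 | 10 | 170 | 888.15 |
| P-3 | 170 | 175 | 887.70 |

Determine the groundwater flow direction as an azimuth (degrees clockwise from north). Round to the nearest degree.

Differences from P-1: to P-2 (Δx, Δy, Δh) = (-160, -25, +0.49); to P-3 = (0, -20, +0.04).
Solve a·Δx + b·Δy = Δh: det = (-160)·(-20) − 0·(-25) = 3200.
∂h/∂x = [(+0.49)·(-20) − (+0.04)·(-25)] / 3200 = -0.002750
∂h/∂y = [(-160)·(+0.04) − 0·(+0.49)] / 3200 = -0.002000
Flow direction (−∇h) has components (+0.002750 E, +0.002000 N).
Azimuth = atan2(E, N) = atan2(+0.002750, +0.002000) = 54.0° ≈ 054°.

054°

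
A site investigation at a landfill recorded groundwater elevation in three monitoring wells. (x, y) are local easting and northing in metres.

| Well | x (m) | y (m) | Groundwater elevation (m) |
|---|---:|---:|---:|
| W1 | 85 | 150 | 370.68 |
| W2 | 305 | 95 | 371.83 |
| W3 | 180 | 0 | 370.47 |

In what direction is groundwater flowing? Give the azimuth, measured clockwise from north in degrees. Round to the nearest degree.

230°

With h = a·x + b·y + c and W1 as origin, the differences give:
  220·a + (-55)·b = +1.15
  95·a + (-150)·b = -0.21
Eliminate b (×(-150) and ×(-55), subtract): -27775·a = -184.050 → a = ∂h/∂x = +0.006626
Back-substitute: b = ∂h/∂y = +0.005597.
Flow direction (−∇h) has components (-0.006626 E, -0.005597 N).
Azimuth = atan2(E, N) = atan2(-0.006626, -0.005597) = 229.8° ≈ 230°.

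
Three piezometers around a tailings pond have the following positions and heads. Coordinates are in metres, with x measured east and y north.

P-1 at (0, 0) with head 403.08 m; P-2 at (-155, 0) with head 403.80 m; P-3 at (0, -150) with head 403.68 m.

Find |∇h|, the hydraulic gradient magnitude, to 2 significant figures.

∂h/∂x = (403.80 − 403.08) / (-155 − 0) = -0.004645
∂h/∂y = (403.68 − 403.08) / (-150 − 0) = -0.004000
|∇h| = √(-0.004645² + -0.004000²) = 0.00613

0.0061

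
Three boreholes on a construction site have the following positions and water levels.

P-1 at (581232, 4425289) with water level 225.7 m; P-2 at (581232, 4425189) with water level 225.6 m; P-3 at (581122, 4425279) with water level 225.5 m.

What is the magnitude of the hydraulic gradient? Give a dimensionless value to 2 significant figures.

0.0020

With h = a·x + b·y + c and P-1 as origin, the differences give:
  0·a + (-100)·b = -0.1
  (-110)·a + (-10)·b = -0.2
Eliminate b (×(-10) and ×(-100), subtract): -11000·a = -19.00 → a = ∂h/∂x = +0.001727
Back-substitute: b = ∂h/∂y = +0.0010000.
|∇h| = √(0.001727² + 0.0010000²) = 0.001996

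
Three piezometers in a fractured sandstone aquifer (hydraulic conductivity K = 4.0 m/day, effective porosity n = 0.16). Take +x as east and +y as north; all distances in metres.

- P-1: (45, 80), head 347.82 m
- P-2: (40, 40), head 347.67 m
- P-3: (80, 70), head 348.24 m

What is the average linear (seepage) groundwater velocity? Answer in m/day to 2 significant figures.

With h = a·x + b·y + c and P-1 as origin, the differences give:
  (-5)·a + (-40)·b = -0.15
  35·a + (-10)·b = +0.42
Eliminate b (×(-10) and ×(-40), subtract): 1450·a = 18.300 → a = ∂h/∂x = +0.01262
Back-substitute: b = ∂h/∂y = +0.002172.
|∇h| = √(0.01262² + 0.002172²) = 0.01281
Seepage velocity v = K·i/n = 4.0 × 0.01281 / 0.16 = 0.3202 m/day.

0.32 m/day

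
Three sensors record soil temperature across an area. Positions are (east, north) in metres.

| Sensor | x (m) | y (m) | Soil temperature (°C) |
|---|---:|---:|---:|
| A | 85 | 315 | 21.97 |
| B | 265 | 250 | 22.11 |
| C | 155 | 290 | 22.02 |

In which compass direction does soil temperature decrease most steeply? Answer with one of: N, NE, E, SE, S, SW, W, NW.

Taking A as reference: B−A = (180, -65, +0.14); C−A = (70, -25, +0.05).
Determinant of the coordinate differences = 180·(-25) − 70·(-65) = 50.
∂T/∂x = [(+0.14)·(-25) − (+0.05)·(-65)] / 50 = -0.005000
∂T/∂y = [180·(+0.05) − 70·(+0.14)] / 50 = -0.01600
Steepest decrease is along −∇f = (+0.005000 E, +0.01600 N) → north.

N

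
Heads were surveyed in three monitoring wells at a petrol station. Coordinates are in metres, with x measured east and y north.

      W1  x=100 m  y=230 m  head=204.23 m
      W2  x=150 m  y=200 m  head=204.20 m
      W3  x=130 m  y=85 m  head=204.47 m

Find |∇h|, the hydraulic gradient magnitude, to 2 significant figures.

Three-point gradient (reference W1): Δ to W2 = (50, -30, -0.03), Δ to W3 = (30, -145, +0.24).
∂h/∂x = -0.001819, ∂h/∂y = -0.002031 (det = -6350).
|∇h| = √(-0.001819² + -0.002031²) = 0.002726

0.0027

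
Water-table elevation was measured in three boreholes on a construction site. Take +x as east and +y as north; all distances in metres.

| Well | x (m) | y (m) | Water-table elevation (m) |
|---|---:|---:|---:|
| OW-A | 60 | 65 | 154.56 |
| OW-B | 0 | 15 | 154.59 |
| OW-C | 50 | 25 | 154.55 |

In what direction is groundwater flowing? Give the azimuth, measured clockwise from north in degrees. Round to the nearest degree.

118°

With h = a·x + b·y + c and OW-A as origin, the differences give:
  (-60)·a + (-50)·b = +0.03
  (-10)·a + (-40)·b = -0.01
Eliminate b (×(-40) and ×(-50), subtract): 1900·a = -1.700 → a = ∂h/∂x = -0.0008947
Back-substitute: b = ∂h/∂y = +0.0004737.
Flow direction (−∇h) has components (+0.0008947 E, -0.0004737 N).
Azimuth = atan2(E, N) = atan2(+0.0008947, -0.0004737) = 117.9° ≈ 118°.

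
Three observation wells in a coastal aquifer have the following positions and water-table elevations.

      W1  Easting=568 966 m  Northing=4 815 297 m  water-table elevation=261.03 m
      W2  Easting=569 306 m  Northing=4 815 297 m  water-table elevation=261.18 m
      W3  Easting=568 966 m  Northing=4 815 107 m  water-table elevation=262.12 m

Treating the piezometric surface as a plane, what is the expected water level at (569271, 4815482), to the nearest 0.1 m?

260.1 m

∂h/∂x = (261.18 − 261.03) / (569306 − 568966) = +0.0004412
∂h/∂y = (262.12 − 261.03) / (4815107 − 4815297) = -0.005737
h(569271, 4815482) = 261.03 + (+0.0004412)·(305) + (-0.005737)·(185) = 261.03 +0.135 -1.061 = 260.103 m.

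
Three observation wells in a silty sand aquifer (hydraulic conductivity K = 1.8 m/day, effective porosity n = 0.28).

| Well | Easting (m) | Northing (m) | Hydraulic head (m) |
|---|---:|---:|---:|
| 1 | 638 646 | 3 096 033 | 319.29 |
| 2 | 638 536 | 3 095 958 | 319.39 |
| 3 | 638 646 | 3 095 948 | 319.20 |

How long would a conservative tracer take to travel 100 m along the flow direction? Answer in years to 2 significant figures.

22 years

Three-point gradient (reference 1): Δ to 2 = (-110, -75, +0.10), Δ to 3 = (0, -85, -0.09).
∂h/∂x = -0.001631, ∂h/∂y = +0.001059 (det = 9350).
|∇h| = √(-0.001631² + 0.001059²) = 0.001945
Seepage velocity v = K·i/n = 1.8 × 0.001945 / 0.28 = 0.0125 m/day.
t = 100 / 0.0125 = 8000 days = 21.9 years.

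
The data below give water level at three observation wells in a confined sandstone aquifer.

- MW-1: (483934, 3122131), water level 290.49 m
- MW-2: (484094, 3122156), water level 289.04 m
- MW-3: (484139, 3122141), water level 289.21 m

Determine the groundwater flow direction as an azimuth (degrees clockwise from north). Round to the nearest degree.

Three-point gradient (reference MW-1): Δ to MW-2 = (160, 25, -1.45), Δ to MW-3 = (205, 10, -1.28).
∂h/∂x = -0.004965, ∂h/∂y = -0.02623 (det = -3525).
Flow direction (−∇h) has components (+0.004965 E, +0.02623 N).
Azimuth = atan2(E, N) = atan2(+0.004965, +0.02623) = 10.7° ≈ 011°.

011°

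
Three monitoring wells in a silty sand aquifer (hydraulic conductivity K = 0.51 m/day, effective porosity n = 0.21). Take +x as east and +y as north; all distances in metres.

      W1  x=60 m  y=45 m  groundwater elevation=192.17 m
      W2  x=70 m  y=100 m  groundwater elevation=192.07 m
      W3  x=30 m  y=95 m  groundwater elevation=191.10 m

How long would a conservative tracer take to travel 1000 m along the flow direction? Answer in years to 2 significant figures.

44 years

With h = a·x + b·y + c and W1 as origin, the differences give:
  10·a + 55·b = -0.10
  (-30)·a + 50·b = -1.07
Eliminate b (×50 and ×55, subtract): 2150·a = 53.850 → a = ∂h/∂x = +0.02505
Back-substitute: b = ∂h/∂y = -0.006372.
|∇h| = √(0.02505² + -0.006372²) = 0.02585
Seepage velocity v = K·i/n = 0.51 × 0.02585 / 0.21 = 0.06278 m/day.
t = 1000 / 0.06278 = 1.593e+04 days = 43.6 years.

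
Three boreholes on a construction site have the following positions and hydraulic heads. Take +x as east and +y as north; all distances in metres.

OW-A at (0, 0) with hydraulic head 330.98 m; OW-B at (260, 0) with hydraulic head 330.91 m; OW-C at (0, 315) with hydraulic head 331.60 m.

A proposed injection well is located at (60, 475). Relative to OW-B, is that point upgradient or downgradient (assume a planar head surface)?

upgradient

∂h/∂x = (330.91 − 330.98) / (260 − 0) = -0.0002692
∂h/∂y = (331.60 − 330.98) / (315 − 0) = +0.001968
Head at (60, 475) = 330.98 + (-0.0002692)·(60) + (+0.001968)·(475) = 331.90 m.
That is higher than the 330.91 m at OW-B, so the point is upgradient.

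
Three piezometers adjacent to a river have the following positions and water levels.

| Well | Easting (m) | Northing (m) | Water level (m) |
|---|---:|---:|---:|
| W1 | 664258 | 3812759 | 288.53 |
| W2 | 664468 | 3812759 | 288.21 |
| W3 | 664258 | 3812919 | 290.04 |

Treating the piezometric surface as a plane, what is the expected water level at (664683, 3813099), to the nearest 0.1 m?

∂h/∂x = (288.21 − 288.53) / (664468 − 664258) = -0.001524
∂h/∂y = (290.04 − 288.53) / (3812919 − 3812759) = +0.009438
h(664683, 3813099) = 288.53 + (-0.001524)·(425) + (+0.009438)·(340) = 288.53 -0.648 +3.209 = 291.091 m.

291.1 m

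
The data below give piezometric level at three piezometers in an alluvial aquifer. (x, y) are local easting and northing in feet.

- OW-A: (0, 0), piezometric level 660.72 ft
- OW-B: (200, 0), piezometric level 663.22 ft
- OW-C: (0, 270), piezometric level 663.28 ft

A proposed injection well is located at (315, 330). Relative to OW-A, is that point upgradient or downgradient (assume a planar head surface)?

∂h/∂x = (663.22 − 660.72) / (200 − 0) = +0.01250
∂h/∂y = (663.28 − 660.72) / (270 − 0) = +0.009481
Head at (315, 330) = 660.72 + (+0.01250)·(315) + (+0.009481)·(330) = 667.79 ft.
That is higher than the 660.72 ft at OW-A, so the point is upgradient.

upgradient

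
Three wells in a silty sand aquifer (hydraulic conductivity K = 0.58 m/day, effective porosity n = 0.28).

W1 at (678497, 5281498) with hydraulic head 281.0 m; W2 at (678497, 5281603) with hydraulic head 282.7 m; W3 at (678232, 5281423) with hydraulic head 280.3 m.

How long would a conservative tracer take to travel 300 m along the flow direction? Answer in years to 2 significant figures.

Three-point gradient (reference W1): Δ to W2 = (0, 105, +1.7), Δ to W3 = (-265, -75, -0.7).
∂h/∂x = -0.001941, ∂h/∂y = +0.01619 (det = 27825).
|∇h| = √(-0.001941² + 0.01619²) = 0.01631
Seepage velocity v = K·i/n = 0.58 × 0.01631 / 0.28 = 0.03379 m/day.
t = 300 / 0.03379 = 8878 days = 24.3 years.

24 years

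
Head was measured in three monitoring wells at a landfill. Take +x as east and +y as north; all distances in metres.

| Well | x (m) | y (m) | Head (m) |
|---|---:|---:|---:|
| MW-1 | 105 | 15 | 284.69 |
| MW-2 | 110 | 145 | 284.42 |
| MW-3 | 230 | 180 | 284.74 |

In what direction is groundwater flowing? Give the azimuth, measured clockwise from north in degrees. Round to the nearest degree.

304°

Taking MW-1 as reference: MW-2−MW-1 = (5, 130, -0.27); MW-3−MW-1 = (125, 165, +0.05).
Solve a·Δx + b·Δy = Δh: det = 5·165 − 125·130 = -15425.
∂h/∂x = [(-0.27)·165 − (+0.05)·130] / -15425 = +0.003310
∂h/∂y = [5·(+0.05) − 125·(-0.27)] / -15425 = -0.002204
Flow direction (−∇h) has components (-0.003310 E, +0.002204 N).
Azimuth = atan2(E, N) = atan2(-0.003310, +0.002204) = 303.7° ≈ 304°.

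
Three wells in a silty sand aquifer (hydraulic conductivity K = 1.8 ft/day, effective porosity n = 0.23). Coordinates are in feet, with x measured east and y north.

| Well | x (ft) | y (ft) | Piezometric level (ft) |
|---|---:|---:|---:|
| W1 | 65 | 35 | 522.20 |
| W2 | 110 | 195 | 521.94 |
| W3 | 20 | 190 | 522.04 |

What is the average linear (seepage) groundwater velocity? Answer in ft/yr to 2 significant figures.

4.8 ft/yr

Three-point gradient (reference W1): Δ to W2 = (45, 160, -0.26), Δ to W3 = (-45, 155, -0.16).
∂h/∂x = -0.001037, ∂h/∂y = -0.001333 (det = 14175).
|∇h| = √(-0.001037² + -0.001333²) = 0.001689
Seepage velocity v = K·i/n = 1.8 × 0.001689 / 0.23 = 0.01322 ft/day = 4.829 ft/yr.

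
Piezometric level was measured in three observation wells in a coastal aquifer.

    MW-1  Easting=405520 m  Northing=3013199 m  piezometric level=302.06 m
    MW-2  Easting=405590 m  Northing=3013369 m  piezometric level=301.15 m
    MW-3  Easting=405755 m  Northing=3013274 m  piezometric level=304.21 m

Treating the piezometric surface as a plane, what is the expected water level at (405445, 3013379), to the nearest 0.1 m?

299.2 m

With h = a·x + b·y + c and MW-1 as origin, the differences give:
  70·a + 170·b = -0.91
  235·a + 75·b = +2.15
Eliminate b (×75 and ×170, subtract): -34700·a = -433.750 → a = ∂h/∂x = +0.01250
Back-substitute: b = ∂h/∂y = -0.01050.
h(405445, 3013379) = 302.06 + (+0.01250)·(-75) + (-0.01050)·(180) = 302.06 -0.937 -1.890 = 299.233 m.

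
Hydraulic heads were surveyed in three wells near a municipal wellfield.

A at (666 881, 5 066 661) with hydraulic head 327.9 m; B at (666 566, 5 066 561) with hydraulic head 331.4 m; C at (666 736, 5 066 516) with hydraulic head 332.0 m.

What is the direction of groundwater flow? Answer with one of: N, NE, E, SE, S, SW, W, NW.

Three-point gradient (reference A): Δ to B = (-315, -100, +3.5), Δ to C = (-145, -145, +4.1).
∂h/∂x = -0.003128, ∂h/∂y = -0.02515 (det = 31175).
Flow = −∇h = (+0.003128 east, +0.02515 north), which points north.

N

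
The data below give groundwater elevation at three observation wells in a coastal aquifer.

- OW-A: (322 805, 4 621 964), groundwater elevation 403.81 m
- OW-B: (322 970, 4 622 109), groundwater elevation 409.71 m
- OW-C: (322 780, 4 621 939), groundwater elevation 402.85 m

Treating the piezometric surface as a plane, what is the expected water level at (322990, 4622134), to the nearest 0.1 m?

410.6 m

Differences from OW-A: to OW-B (Δx, Δy, Δh) = (165, 145, +5.90); to OW-C = (-25, -25, -0.96).
Determinant of the coordinate differences = 165·(-25) − (-25)·145 = -500.
∂h/∂x = [(+5.90)·(-25) − (-0.96)·145] / -500 = +0.01660
∂h/∂y = [165·(-0.96) − (-25)·(+5.90)] / -500 = +0.02180
h(322990, 4622134) = 403.81 + (+0.01660)·(185) + (+0.02180)·(170) = 403.81 +3.071 +3.706 = 410.587 m.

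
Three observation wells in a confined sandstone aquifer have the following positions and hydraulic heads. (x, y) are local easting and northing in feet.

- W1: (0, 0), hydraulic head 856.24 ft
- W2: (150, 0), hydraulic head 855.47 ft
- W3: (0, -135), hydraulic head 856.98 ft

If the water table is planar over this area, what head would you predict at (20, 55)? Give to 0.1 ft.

∂h/∂x = (855.47 − 856.24) / (150 − 0) = -0.005133
∂h/∂y = (856.98 − 856.24) / (-135 − 0) = -0.005481
h(20, 55) = 856.24 + (-0.005133)·(20) + (-0.005481)·(55) = 856.24 -0.103 -0.301 = 855.836 ft.

855.8 ft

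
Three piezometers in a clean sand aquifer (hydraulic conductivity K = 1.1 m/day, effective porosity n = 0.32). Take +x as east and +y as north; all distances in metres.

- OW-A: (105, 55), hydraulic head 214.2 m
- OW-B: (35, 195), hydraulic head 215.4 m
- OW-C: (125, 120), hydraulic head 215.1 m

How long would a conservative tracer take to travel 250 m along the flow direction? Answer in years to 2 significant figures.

15 years

With h = a·x + b·y + c and OW-A as origin, the differences give:
  (-70)·a + 140·b = +1.2
  20·a + 65·b = +0.9
Eliminate b (×65 and ×140, subtract): -7350·a = -48.00 → a = ∂h/∂x = +0.006531
Back-substitute: b = ∂h/∂y = +0.01184.
|∇h| = √(0.006531² + 0.01184²) = 0.01352
Seepage velocity v = K·i/n = 1.1 × 0.01352 / 0.32 = 0.04648 m/day.
t = 250 / 0.04648 = 5379 days = 14.7 years.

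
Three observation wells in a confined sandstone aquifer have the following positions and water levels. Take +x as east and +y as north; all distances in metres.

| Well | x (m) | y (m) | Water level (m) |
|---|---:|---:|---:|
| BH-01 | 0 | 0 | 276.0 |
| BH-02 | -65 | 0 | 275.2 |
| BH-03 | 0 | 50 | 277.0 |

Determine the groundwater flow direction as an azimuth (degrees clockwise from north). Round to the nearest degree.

∂h/∂x = (275.2 − 276.0) / (-65 − 0) = +0.01231
∂h/∂y = (277.0 − 276.0) / (50 − 0) = +0.02000
Flow direction (−∇h) has components (-0.01231 E, -0.02000 N).
Azimuth = atan2(E, N) = atan2(-0.01231, -0.02000) = 211.6° ≈ 212°.

212°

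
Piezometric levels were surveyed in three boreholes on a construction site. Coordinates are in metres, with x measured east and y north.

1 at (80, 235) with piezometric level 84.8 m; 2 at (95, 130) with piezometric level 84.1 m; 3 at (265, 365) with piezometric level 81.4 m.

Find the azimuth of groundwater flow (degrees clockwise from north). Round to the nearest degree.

100°

Taking 1 as reference: 2−1 = (15, -105, -0.7); 3−1 = (185, 130, -3.4).
Determinant of the coordinate differences = 15·130 − 185·(-105) = 21375.
∂h/∂x = [(-0.7)·130 − (-3.4)·(-105)] / 21375 = -0.02096
∂h/∂y = [15·(-3.4) − 185·(-0.7)] / 21375 = +0.003673
Flow direction (−∇h) has components (+0.02096 E, -0.003673 N).
Azimuth = atan2(E, N) = atan2(+0.02096, -0.003673) = 99.9° ≈ 100°.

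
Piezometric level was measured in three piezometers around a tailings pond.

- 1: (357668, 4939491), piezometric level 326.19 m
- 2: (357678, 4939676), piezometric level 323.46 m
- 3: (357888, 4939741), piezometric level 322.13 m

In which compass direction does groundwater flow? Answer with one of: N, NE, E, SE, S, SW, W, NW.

N

Differences from 1: to 2 (Δx, Δy, Δh) = (10, 185, -2.73); to 3 = (220, 250, -4.06).
Solve a·Δx + b·Δy = Δh: det = 10·250 − 220·185 = -38200.
∂h/∂x = [(-2.73)·250 − (-4.06)·185] / -38200 = -0.001796
∂h/∂y = [10·(-4.06) − 220·(-2.73)] / -38200 = -0.01466
Flow = −∇h = (+0.001796 east, +0.01466 north), which points north.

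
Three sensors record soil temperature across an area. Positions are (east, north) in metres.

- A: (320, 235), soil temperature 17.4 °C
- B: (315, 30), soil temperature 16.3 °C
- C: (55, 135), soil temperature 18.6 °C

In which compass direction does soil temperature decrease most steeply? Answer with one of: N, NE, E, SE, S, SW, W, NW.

With T = a·x + b·y + c and A as origin, the differences give:
  (-5)·a + (-205)·b = -1.1
  (-265)·a + (-100)·b = +1.2
Eliminate b (×(-100) and ×(-205), subtract): -53825·a = 356.00 → a = ∂T/∂x = -0.006614
Back-substitute: b = ∂T/∂y = +0.005527.
Steepest decrease is along −∇f = (+0.006614 E, -0.005527 N) → southeast.

SE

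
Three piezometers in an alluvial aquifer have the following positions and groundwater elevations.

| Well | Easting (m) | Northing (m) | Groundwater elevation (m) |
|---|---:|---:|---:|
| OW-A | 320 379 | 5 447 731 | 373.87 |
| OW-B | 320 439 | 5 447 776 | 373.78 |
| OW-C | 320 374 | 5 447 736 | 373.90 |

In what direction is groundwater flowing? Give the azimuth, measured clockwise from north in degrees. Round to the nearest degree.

127°

Taking OW-A as reference: OW-B−OW-A = (60, 45, -0.09); OW-C−OW-A = (-5, 5, +0.03).
Solve a·Δx + b·Δy = Δh: det = 60·5 − (-5)·45 = 525.
∂h/∂x = [(-0.09)·5 − (+0.03)·45] / 525 = -0.003429
∂h/∂y = [60·(+0.03) − (-5)·(-0.09)] / 525 = +0.002571
Flow direction (−∇h) has components (+0.003429 E, -0.002571 N).
Azimuth = atan2(E, N) = atan2(+0.003429, -0.002571) = 126.9° ≈ 127°.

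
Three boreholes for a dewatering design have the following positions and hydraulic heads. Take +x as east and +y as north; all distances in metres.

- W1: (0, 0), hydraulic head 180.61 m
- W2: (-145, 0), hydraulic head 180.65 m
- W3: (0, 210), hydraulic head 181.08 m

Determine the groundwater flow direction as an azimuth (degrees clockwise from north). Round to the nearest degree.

∂h/∂x = (180.65 − 180.61) / (-145 − 0) = -0.0002759
∂h/∂y = (181.08 − 180.61) / (210 − 0) = +0.002238
Flow direction (−∇h) has components (+0.0002759 E, -0.002238 N).
Azimuth = atan2(E, N) = atan2(+0.0002759, -0.002238) = 173.0° ≈ 173°.

173°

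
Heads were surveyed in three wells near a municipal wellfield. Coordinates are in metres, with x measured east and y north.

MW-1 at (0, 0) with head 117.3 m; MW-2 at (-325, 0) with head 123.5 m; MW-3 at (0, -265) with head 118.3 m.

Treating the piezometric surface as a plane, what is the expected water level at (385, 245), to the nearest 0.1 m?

∂h/∂x = (123.5 − 117.3) / (-325 − 0) = -0.01908
∂h/∂y = (118.3 − 117.3) / (-265 − 0) = -0.003774
h(385, 245) = 117.3 + (-0.01908)·(385) + (-0.003774)·(245) = 117.3 -7.345 -0.925 = 109.031 m.

109.0 m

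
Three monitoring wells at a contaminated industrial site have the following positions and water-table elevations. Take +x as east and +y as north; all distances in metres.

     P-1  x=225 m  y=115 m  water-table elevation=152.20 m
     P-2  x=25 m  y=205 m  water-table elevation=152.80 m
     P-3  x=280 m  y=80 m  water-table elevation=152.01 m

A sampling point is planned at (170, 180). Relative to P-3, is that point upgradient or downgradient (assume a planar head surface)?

Differences from P-1: to P-2 (Δx, Δy, Δh) = (-200, 90, +0.60); to P-3 = (55, -35, -0.19).
Determinant of the coordinate differences = (-200)·(-35) − 55·90 = 2050.
∂h/∂x = [(+0.60)·(-35) − (-0.19)·90] / 2050 = -0.001902
∂h/∂y = [(-200)·(-0.19) − 55·(+0.60)] / 2050 = +0.002439
Head at (170, 180) = 152.20 + (-0.001902)·(-55) + (+0.002439)·(65) = 152.46 m.
That is higher than the 152.01 m at P-3, so the point is upgradient.

upgradient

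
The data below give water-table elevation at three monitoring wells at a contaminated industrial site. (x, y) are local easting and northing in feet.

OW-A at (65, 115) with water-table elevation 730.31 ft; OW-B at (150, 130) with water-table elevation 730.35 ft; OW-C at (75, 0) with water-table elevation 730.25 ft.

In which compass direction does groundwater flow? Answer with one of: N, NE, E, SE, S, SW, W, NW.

SW

With h = a·x + b·y + c and OW-A as origin, the differences give:
  85·a + 15·b = +0.04
  10·a + (-115)·b = -0.06
Eliminate b (×(-115) and ×15, subtract): -9925·a = -3.700 → a = ∂h/∂x = +0.0003728
Back-substitute: b = ∂h/∂y = +0.0005542.
Flow = −∇h = (-0.0003728 east, -0.0005542 north), which points southwest.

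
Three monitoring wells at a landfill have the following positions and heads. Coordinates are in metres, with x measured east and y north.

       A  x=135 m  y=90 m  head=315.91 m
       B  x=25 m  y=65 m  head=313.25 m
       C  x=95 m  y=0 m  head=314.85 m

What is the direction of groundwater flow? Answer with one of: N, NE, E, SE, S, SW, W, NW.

With h = a·x + b·y + c and A as origin, the differences give:
  (-110)·a + (-25)·b = -2.66
  (-40)·a + (-90)·b = -1.06
Eliminate b (×(-90) and ×(-25), subtract): 8900·a = 212.900 → a = ∂h/∂x = +0.02392
Back-substitute: b = ∂h/∂y = +0.001146.
Flow = −∇h = (-0.02392 east, -0.001146 north), which points west.

W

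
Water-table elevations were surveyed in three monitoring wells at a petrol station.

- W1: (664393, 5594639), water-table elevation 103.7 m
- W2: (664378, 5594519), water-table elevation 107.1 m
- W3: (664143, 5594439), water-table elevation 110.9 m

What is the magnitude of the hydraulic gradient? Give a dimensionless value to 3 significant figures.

0.0283

With h = a·x + b·y + c and W1 as origin, the differences give:
  (-15)·a + (-120)·b = +3.4
  (-250)·a + (-200)·b = +7.2
Eliminate b (×(-200) and ×(-120), subtract): -27000·a = 184.00 → a = ∂h/∂x = -0.006815
Back-substitute: b = ∂h/∂y = -0.02748.
|∇h| = √(-0.006815² + -0.02748²) = 0.02831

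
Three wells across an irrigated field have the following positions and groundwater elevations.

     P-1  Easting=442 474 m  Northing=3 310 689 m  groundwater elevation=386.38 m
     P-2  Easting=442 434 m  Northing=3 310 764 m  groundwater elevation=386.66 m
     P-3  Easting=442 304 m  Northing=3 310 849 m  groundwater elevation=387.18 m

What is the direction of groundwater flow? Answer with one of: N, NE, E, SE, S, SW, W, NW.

With h = a·x + b·y + c and P-1 as origin, the differences give:
  (-40)·a + 75·b = +0.28
  (-170)·a + 160·b = +0.80
Eliminate b (×160 and ×75, subtract): 6350·a = -15.200 → a = ∂h/∂x = -0.002394
Back-substitute: b = ∂h/∂y = +0.002457.
Flow = −∇h = (+0.002394 east, -0.002457 north), which points southeast.

SE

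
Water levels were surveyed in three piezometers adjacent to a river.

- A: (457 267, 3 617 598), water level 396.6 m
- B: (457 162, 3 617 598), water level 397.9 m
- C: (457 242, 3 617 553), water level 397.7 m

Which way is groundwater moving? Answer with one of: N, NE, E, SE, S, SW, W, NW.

NE

With h = a·x + b·y + c and A as origin, the differences give:
  (-105)·a + 0·b = +1.3
  (-25)·a + (-45)·b = +1.1
Eliminate b (×(-45) and ×0, subtract): 4725·a = -58.50 → a = ∂h/∂x = -0.01238
Back-substitute: b = ∂h/∂y = -0.01757.
Flow = −∇h = (+0.01238 east, +0.01757 north), which points northeast.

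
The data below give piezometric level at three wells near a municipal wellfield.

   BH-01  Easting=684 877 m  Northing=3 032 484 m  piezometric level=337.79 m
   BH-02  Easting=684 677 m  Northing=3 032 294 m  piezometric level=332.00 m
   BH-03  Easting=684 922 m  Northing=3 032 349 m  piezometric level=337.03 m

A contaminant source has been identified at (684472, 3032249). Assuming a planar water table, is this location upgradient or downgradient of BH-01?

downgradient

With h = a·x + b·y + c and BH-01 as origin, the differences give:
  (-200)·a + (-190)·b = -5.79
  45·a + (-135)·b = -0.76
Eliminate b (×(-135) and ×(-190), subtract): 35550·a = 637.250 → a = ∂h/∂x = +0.01793
Back-substitute: b = ∂h/∂y = +0.01160.
Head at (684472, 3032249) = 337.79 + (+0.01793)·(-405) + (+0.01160)·(-235) = 327.80 m.
That is lower than the 337.79 m at BH-01, so the point is downgradient.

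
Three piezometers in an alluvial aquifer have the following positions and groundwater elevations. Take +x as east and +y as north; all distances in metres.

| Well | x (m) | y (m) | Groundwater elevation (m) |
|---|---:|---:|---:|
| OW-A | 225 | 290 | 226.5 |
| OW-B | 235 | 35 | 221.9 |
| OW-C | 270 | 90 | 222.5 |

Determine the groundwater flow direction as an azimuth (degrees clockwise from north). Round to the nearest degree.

With h = a·x + b·y + c and OW-A as origin, the differences give:
  10·a + (-255)·b = -4.6
  45·a + (-200)·b = -4.0
Eliminate b (×(-200) and ×(-255), subtract): 9475·a = -100.00 → a = ∂h/∂x = -0.01055
Back-substitute: b = ∂h/∂y = +0.01763.
Flow direction (−∇h) has components (+0.01055 E, -0.01763 N).
Azimuth = atan2(E, N) = atan2(+0.01055, -0.01763) = 149.1° ≈ 149°.

149°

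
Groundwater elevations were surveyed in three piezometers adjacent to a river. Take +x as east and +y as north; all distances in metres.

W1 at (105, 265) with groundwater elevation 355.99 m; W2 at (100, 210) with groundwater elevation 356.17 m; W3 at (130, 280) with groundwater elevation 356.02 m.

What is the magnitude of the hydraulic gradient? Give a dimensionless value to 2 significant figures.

0.0049

With h = a·x + b·y + c and W1 as origin, the differences give:
  (-5)·a + (-55)·b = +0.18
  25·a + 15·b = +0.03
Eliminate b (×15 and ×(-55), subtract): 1300·a = 4.350 → a = ∂h/∂x = +0.003346
Back-substitute: b = ∂h/∂y = -0.003577.
|∇h| = √(0.003346² + -0.003577²) = 0.004898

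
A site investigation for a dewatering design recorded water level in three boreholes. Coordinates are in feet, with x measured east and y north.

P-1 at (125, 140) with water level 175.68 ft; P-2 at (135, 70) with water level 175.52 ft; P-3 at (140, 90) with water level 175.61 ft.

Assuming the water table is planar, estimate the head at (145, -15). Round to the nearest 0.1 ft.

With h = a·x + b·y + c and P-1 as origin, the differences give:
  10·a + (-70)·b = -0.16
  15·a + (-50)·b = -0.07
Eliminate b (×(-50) and ×(-70), subtract): 550·a = 3.100 → a = ∂h/∂x = +0.005636
Back-substitute: b = ∂h/∂y = +0.003091.
h(145, -15) = 175.68 + (+0.005636)·(20) + (+0.003091)·(-155) = 175.68 +0.113 -0.479 = 175.314 ft.

175.3 ft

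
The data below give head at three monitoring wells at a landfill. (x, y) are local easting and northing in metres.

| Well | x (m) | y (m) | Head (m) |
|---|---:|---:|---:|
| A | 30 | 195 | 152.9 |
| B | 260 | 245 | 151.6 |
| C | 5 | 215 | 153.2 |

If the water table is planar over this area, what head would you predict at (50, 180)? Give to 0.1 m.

152.7 m

With h = a·x + b·y + c and A as origin, the differences give:
  230·a + 50·b = -1.3
  (-25)·a + 20·b = +0.3
Eliminate b (×20 and ×50, subtract): 5850·a = -41.00 → a = ∂h/∂x = -0.007009
Back-substitute: b = ∂h/∂y = +0.006239.
h(50, 180) = 152.9 + (-0.007009)·(20) + (+0.006239)·(-15) = 152.9 -0.140 -0.094 = 152.666 m.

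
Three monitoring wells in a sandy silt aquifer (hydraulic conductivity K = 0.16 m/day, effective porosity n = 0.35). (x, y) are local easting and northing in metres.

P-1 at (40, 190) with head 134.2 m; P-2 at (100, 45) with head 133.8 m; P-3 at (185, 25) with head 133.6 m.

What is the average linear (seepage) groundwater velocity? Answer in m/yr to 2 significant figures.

0.46 m/yr

With h = a·x + b·y + c and P-1 as origin, the differences give:
  60·a + (-145)·b = -0.4
  145·a + (-165)·b = -0.6
Eliminate b (×(-165) and ×(-145), subtract): 11125·a = -21.00 → a = ∂h/∂x = -0.001888
Back-substitute: b = ∂h/∂y = +0.001978.
|∇h| = √(-0.001888² + 0.001978²) = 0.002734
Seepage velocity v = K·i/n = 0.16 × 0.002734 / 0.35 = 0.00125 m/day = 0.4566 m/yr.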